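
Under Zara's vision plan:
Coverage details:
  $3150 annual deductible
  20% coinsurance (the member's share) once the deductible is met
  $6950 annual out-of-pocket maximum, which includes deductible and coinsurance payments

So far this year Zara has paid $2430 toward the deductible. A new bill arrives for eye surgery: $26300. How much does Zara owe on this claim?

$4520

$2430 of the $3150 deductible is already met, leaving $720.
After the $720 deductible portion, $26300 − $720 = $25580 is subject to coinsurance.
20% of $25580 = $5116 falls to the member.
So the member owes $720 + $5116 = $5836 before any cap.
Year-to-date out-of-pocket would reach $2430 + $5836 = $8266, above the $6950 maximum, so the member pays only $6950 − $2430 = $4520.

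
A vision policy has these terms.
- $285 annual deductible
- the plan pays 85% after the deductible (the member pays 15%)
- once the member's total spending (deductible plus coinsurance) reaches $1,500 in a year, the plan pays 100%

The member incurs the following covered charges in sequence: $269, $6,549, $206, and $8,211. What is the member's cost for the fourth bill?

Claim 1 — $269: all of it applies to the deductible. Member pays $269; OOP now $269.
Claim 2 — $6,549: deductible takes $16, $6,533 remains; coinsurance $6,533 × 15% = $979.95. Member owes $995.95 (running OOP $1,264.95).
Claim 3 — $206: deductible already satisfied, so member's share is 15% × $206 = $30.90. Member pays $30.90; OOP now $1,295.85.
Claim 4 — $8,211: deductible already satisfied, so member's share is 15% × $8,211 = $1,231.65. That would push OOP to $2,527.50, over the $1,500 cap, so member pays $1,500 − $1,295.85 = $204.15.

$204.15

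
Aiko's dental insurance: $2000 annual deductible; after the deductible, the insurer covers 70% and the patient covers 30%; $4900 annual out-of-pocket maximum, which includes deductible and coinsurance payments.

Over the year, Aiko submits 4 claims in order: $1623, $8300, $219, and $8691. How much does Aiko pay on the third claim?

$65.70

Bill 1, $1623: fully absorbed by the deductible. Patient owes $1623 (running OOP $1623).
Bill 2, $8300: deductible takes $377, $7923 remains; coinsurance $7923 × 30% = $2376.90. Patient owes $2753.90 (running OOP $4376.90).
Bill 3, $219: deductible already satisfied, so patient's share is 30% × $219 = $65.70. Patient owes $65.70 (running OOP $4442.60).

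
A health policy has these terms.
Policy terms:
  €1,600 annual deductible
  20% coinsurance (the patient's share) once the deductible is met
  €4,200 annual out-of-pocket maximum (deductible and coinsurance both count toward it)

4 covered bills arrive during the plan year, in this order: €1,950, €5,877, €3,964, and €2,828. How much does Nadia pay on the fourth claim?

#1 (€1,950): deductible takes €1,600, €350 remains; patient's 20% is €70. Patient owes €1,670 (running OOP €1,670).
#2 (€5,877): deductible met; 20% of €5,877 = €1,175.40. Cost to patient: €1,175.40. OOP to date €2,845.40.
#3 (€3,964): deductible met; 20% of €3,964 = €792.80. Patient owes €792.80 (running OOP €3,638.20).
#4 (€2,828): deductible already satisfied, so patient's share is 20% × €2,828 = €565.60. That would push OOP to €4,203.80, over the €4,200 cap, so patient pays €4,200 − €3,638.20 = €561.80.

€561.80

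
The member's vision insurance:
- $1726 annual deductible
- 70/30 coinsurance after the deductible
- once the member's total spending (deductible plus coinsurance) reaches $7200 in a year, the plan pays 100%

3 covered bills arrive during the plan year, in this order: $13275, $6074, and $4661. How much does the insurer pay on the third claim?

Claim 1 — $13275: $1726 finishes the deductible; $11549 goes to coinsurance; coinsurance $11549 × 30% = $3464.70. Cost to member: $5190.70. OOP to date $5190.70. Plan pays $13275 − $5190.70 = $8084.30.
Claim 2 — $6074: deductible met; 30% of $6074 = $1822.20. Cost to member: $1822.20. OOP to date $7012.90. Insurer: $6074 − $1822.20 = $4251.80.
Claim 3 — $4661: deductible already satisfied, so member's share is 30% × $4661 = $1398.30. OOP would hit $8411.20 > $7200, so the cap limits the member to $7200 − $7012.90 = $187.10. Plan pays $4661 − $187.10 = $4473.90.

$4473.90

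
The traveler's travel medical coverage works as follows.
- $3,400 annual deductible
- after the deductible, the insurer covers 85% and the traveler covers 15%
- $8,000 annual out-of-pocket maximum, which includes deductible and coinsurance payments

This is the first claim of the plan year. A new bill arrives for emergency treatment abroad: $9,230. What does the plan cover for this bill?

$4,955.50

Deductible not yet touched, so the first $3,400 of the bill goes to the deductible.
The remaining $5,830 (= $9,230 − $3,400) moves to coinsurance.
15% of $5,830 = $874.50 falls to the traveler.
That puts the traveler's cost at $3,400 + $874.50 = $4,274.50 before any cap.
Cumulative spending $0 + $4,274.50 = $4,274.50 stays under the $8,000 maximum.
The insurer covers the remainder: $9,230 − $4,274.50 = $4,955.50.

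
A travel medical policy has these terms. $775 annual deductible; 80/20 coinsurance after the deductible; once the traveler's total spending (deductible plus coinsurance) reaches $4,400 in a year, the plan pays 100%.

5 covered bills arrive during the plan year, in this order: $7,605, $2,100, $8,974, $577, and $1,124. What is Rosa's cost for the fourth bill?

Claim 1 — $7,605: $775 finishes the deductible; $6,830 goes to coinsurance; 20% of $6,830 = $1,366. Cost to traveler: $2,141. OOP to date $2,141.
Claim 2 — $2,100: deductible already satisfied, so traveler's share is 20% × $2,100 = $420. Traveler owes $420 (running OOP $2,561).
Claim 3 — $8,974: deductible already satisfied, so traveler's share is 20% × $8,974 = $1,794.80. Traveler owes $1,794.80 (running OOP $4,355.80).
Claim 4 — $577: deductible met; 20% of $577 = $115.40. OOP would hit $4,471.20 > $4,400, so the cap limits the traveler to $4,400 − $4,355.80 = $44.20.

$44.20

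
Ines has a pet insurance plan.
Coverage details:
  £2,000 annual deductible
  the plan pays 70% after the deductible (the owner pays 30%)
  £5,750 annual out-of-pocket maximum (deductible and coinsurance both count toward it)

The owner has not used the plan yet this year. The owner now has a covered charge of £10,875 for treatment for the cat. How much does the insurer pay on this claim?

Deductible not yet touched, so the first £2,000 of the bill goes to the deductible.
After the £2,000 deductible portion, £10,875 − £2,000 = £8,875 is subject to coinsurance.
Coinsurance: £8,875 × 30% = £2,662.50.
That puts the owner's cost at £2,000 + £2,662.50 = £4,662.50 before any cap.
Cumulative spending £0 + £4,662.50 = £4,662.50 stays under the £5,750 maximum.
The plan picks up £10,875 − £4,662.50 = £6,212.50.

£6,212.50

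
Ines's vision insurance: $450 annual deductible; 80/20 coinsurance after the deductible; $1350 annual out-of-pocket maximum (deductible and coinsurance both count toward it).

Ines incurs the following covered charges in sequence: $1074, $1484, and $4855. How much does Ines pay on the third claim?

$478.40

Claim 1 ($1074): deductible takes $450, $624 remains; member's 20% is $124.80. Member owes $574.80 (running OOP $574.80).
Claim 2 ($1484): deductible already satisfied, so member's share is 20% × $1484 = $296.80. Member owes $296.80 (running OOP $871.60).
Claim 3 ($4855): 20% coinsurance on $4855 = $971. OOP would hit $1842.60 > $1350, so the cap limits the member to $1350 − $871.60 = $478.40.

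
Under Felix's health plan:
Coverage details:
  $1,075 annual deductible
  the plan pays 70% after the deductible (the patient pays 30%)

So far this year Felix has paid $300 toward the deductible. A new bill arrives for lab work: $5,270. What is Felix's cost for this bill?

$2,123.50

Remaining deductible: $1,075 − $300 = $775.
The remaining $4,495 (= $5,270 − $775) moves to coinsurance.
Patient's 30% share of $4,495 is $1,348.50.
So the patient owes $775 + $1,348.50 = $2,123.50.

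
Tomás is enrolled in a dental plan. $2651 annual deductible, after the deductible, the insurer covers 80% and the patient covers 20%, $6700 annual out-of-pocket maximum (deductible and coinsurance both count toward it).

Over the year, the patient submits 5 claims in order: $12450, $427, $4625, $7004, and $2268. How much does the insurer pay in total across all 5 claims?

Bill 1, $12450: deductible takes $2651, $9799 remains; 20% of $9799 = $1959.80. Patient pays $4610.80; OOP now $4610.80. Insurer: $12450 − $4610.80 = $7839.20.
Bill 2, $427: deductible met; 20% of $427 = $85.40. Patient pays $85.40; OOP now $4696.20. Plan pays $427 − $85.40 = $341.60.
Bill 3, $4625: deductible met; 20% of $4625 = $925. Patient pays $925; OOP now $5621.20. Insurer: $4625 − $925 = $3700.
Bill 4, $7004: 20% coinsurance on $7004 = $1400.80. That would push OOP to $7022, over the $6700 cap, so patient pays $6700 − $5621.20 = $1078.80. Plan pays $7004 − $1078.80 = $5925.20.
Bill 5, $2268: deductible already satisfied, so patient's share is 20% × $2268 = $453.60. That would push OOP to $7153.60, over the $6700 cap, so patient pays $6700 − $6700 = $0. Insurer: $2268 − $0 = $2268.
Insurer total = bills − patient's total = $26774 − $6700 = $20074.

$20074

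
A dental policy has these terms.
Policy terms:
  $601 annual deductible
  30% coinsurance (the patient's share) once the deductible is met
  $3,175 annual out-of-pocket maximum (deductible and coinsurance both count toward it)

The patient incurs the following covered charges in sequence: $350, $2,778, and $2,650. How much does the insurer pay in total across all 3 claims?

Claim 1 — $350: entire amount goes to the deductible. Patient pays $350; OOP now $350. Plan pays $350 − $350 = $0.
Claim 2 — $2,778: $251 finishes the deductible; $2,527 goes to coinsurance; patient's 30% is $758.10. Cost to patient: $1,009.10. OOP to date $1,359.10. Insurer: $2,778 − $1,009.10 = $1,768.90.
Claim 3 — $2,650: deductible met; 30% of $2,650 = $795. Patient pays $795; OOP now $2,154.10. Plan pays $2,650 − $795 = $1,855.
Insurer total: $0 + $1,768.90 + $1,855 = $3,623.90.

$3,623.90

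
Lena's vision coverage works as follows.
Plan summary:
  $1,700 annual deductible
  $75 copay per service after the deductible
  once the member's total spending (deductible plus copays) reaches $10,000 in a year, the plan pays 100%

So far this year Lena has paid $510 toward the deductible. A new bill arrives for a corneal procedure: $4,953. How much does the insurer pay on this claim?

$3,688

$510 of the $1,700 deductible is already met, leaving $1,190.
The remaining $3,763 (= $4,953 − $1,190) moves to the copay.
Copay on this service: $75.
So the member owes $1,190 + $75 = $1,265 before any cap.
Year-to-date out-of-pocket becomes $510 + $1,265 = $1,775, still under the $10,000 maximum, so no cap applies.
The insurer covers the remainder: $4,953 − $1,265 = $3,688.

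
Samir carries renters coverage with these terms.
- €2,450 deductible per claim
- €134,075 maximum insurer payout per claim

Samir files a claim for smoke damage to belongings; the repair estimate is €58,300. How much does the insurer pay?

€55,850

Subtract the deductible: €58,300 − €2,450 = €55,850.
That's under the €134,075 cap, so the insurer reimburses the full €55,850.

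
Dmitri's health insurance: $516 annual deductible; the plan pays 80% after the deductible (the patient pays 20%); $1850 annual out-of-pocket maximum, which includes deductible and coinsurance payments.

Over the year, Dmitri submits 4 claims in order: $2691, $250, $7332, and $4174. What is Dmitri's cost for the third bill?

#1 ($2691): $516 finishes the deductible; $2175 goes to coinsurance; coinsurance $2175 × 20% = $435. Patient owes $951 (running OOP $951).
#2 ($250): deductible already satisfied, so patient's share is 20% × $250 = $50. Patient pays $50; OOP now $1001.
#3 ($7332): deductible met; 20% of $7332 = $1466.40. Adding that to $1001 gives $2467.40, past the $1850 cap; patient pays only $1850 − $1001 = $849.

$849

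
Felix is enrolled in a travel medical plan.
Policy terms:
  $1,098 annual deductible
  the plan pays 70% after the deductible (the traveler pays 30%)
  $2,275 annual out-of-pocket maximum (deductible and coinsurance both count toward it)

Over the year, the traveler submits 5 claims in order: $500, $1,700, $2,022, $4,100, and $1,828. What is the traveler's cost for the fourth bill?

$239.80

Claim 1 — $500: all of it applies to the deductible. Cost to traveler: $500. OOP to date $500.
Claim 2 — $1,700: $598 finishes the deductible; $1,102 goes to coinsurance; traveler's 30% is $330.60. Traveler pays $928.60; OOP now $1,428.60.
Claim 3 — $2,022: deductible met; 30% of $2,022 = $606.60. Cost to traveler: $606.60. OOP to date $2,035.20.
Claim 4 — $4,100: deductible met; 30% of $4,100 = $1,230. That would push OOP to $3,265.20, over the $2,275 cap, so traveler pays $2,275 − $2,035.20 = $239.80.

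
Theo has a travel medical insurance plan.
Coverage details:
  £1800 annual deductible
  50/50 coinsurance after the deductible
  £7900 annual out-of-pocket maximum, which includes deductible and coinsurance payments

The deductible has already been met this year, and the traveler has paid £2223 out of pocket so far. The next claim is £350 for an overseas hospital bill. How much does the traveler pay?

£175

With the deductible met, the entire £350 is subject to coinsurance.
50% of £350 = £175 falls to the traveler.
Total out-of-pocket so far would be £2223 + £175 = £2398, below the £7900 cap — no reduction.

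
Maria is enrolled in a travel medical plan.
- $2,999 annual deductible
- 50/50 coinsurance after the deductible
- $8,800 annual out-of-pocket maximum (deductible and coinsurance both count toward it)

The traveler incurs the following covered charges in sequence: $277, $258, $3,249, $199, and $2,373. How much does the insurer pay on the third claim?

#1 ($277): fully absorbed by the deductible. Traveler pays $277; OOP now $277. Insurer: $277 − $277 = $0.
#2 ($258): entire amount goes to the deductible. Traveler pays $258; OOP now $535. Plan pays $258 − $258 = $0.
#3 ($3,249): $2,464 finishes the deductible; $785 goes to coinsurance; coinsurance $785 × 50% = $392.50. Cost to traveler: $2,856.50. OOP to date $3,391.50. Insurer: $3,249 − $2,856.50 = $392.50.

$392.50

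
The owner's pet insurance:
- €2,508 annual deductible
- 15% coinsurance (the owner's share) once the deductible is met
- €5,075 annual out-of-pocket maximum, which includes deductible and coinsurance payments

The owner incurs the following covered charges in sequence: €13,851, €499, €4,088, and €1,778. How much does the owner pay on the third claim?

Claim 1 (€13,851): €2,508 finishes the deductible; €11,343 goes to coinsurance; 15% of €11,343 = €1,701.45. Owner pays €4,209.45; OOP now €4,209.45.
Claim 2 (€499): deductible already satisfied, so owner's share is 15% × €499 = €74.85. Owner pays €74.85; OOP now €4,284.30.
Claim 3 (€4,088): deductible met; 15% of €4,088 = €613.20. Owner owes €613.20 (running OOP €4,897.50).

€613.20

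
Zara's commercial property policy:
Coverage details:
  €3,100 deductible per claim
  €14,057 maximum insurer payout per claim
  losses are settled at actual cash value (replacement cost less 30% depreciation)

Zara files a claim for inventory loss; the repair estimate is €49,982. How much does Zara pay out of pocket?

Actual cash value after 30% depreciation: €49,982 × 70% = €34,987.40.
Subtract the deductible: €34,987.40 − €3,100 = €31,887.40.
€31,887.40 exceeds the €14,057 limit, so the insurer pays the limit: €14,057.
Out of pocket: €49,982 − €14,057 = €35,925.

€35,925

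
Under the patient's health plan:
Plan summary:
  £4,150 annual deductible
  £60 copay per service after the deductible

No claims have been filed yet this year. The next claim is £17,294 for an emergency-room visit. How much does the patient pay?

£4,210

The full £4,150 deductible is still open; £4,150 of this bill applies to it.
After the £4,150 deductible portion, £17,294 − £4,150 = £13,144 is subject to the copay.
Copay on this service: £60.
So the patient owes £4,150 + £60 = £4,210.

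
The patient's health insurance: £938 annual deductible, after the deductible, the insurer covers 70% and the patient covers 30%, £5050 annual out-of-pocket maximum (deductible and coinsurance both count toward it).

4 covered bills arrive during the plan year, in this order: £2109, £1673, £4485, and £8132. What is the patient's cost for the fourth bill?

Claim 1 — £2109: deductible takes £938, £1171 remains; patient's 30% is £351.30. Cost to patient: £1289.30. OOP to date £1289.30.
Claim 2 — £1673: 30% coinsurance on £1673 = £501.90. Cost to patient: £501.90. OOP to date £1791.20.
Claim 3 — £4485: deductible met; 30% of £4485 = £1345.50. Patient owes £1345.50 (running OOP £3136.70).
Claim 4 — £8132: 30% coinsurance on £8132 = £2439.60. That would push OOP to £5576.30, over the £5050 cap, so patient pays £5050 − £3136.70 = £1913.30.

£1913.30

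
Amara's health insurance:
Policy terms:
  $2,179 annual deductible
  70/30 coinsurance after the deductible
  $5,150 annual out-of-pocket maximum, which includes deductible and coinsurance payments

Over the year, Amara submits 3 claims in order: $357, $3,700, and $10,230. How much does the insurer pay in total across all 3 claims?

#1 ($357): fully absorbed by the deductible. Patient owes $357 (running OOP $357). Plan pays $357 − $357 = $0.
#2 ($3,700): $1,822 finishes the deductible; $1,878 goes to coinsurance; 30% of $1,878 = $563.40. Cost to patient: $2,385.40. OOP to date $2,742.40. Plan pays $3,700 − $2,385.40 = $1,314.60.
#3 ($10,230): deductible met; 30% of $10,230 = $3,069. That would push OOP to $5,811.40, over the $5,150 cap, so patient pays $5,150 − $2,742.40 = $2,407.60. Plan pays $10,230 − $2,407.60 = $7,822.40.
Insurer total = bills − patient's total = $14,287 − $5,150 = $9,137.

$9,137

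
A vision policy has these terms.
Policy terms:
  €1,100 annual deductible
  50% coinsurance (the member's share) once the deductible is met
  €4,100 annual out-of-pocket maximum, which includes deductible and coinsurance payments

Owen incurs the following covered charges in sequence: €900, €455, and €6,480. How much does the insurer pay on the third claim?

Claim 1 — €900: all of it applies to the deductible. Member owes €900 (running OOP €900). Insurer: €900 − €900 = €0.
Claim 2 — €455: €200 to deductible, leaving €255; coinsurance €255 × 50% = €127.50. Cost to member: €327.50. OOP to date €1,227.50. Plan pays €455 − €327.50 = €127.50.
Claim 3 — €6,480: deductible met; 50% of €6,480 = €3,240. That would push OOP to €4,467.50, over the €4,100 cap, so member pays €4,100 − €1,227.50 = €2,872.50. Plan pays €6,480 − €2,872.50 = €3,607.50.

€3,607.50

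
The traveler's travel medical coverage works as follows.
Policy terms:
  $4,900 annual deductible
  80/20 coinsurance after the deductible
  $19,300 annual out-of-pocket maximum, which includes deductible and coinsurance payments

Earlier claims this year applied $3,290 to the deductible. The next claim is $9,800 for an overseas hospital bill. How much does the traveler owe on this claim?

Deductible still to meet: $4,900 − $3,290 = $1,610.
After the $1,610 deductible portion, $9,800 − $1,610 = $8,190 is subject to coinsurance.
Coinsurance: $8,190 × 20% = $1,638.
That puts the traveler's cost at $1,610 + $1,638 = $3,248 before any cap.
Year-to-date out-of-pocket becomes $3,290 + $3,248 = $6,538, still under the $19,300 maximum, so no cap applies.

$3,248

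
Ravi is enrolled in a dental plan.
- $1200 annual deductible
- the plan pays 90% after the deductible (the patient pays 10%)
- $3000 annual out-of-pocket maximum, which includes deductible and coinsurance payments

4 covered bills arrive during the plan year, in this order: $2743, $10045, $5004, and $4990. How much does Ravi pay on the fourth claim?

Claim 1 ($2743): $1200 finishes the deductible; $1543 goes to coinsurance; patient's 10% is $154.30. Patient owes $1354.30 (running OOP $1354.30).
Claim 2 ($10045): deductible already satisfied, so patient's share is 10% × $10045 = $1004.50. Patient pays $1004.50; OOP now $2358.80.
Claim 3 ($5004): deductible met; 10% of $5004 = $500.40. Patient pays $500.40; OOP now $2859.20.
Claim 4 ($4990): 10% coinsurance on $4990 = $499. Adding that to $2859.20 gives $3358.20, past the $3000 cap; patient pays only $3000 − $2859.20 = $140.80.

$140.80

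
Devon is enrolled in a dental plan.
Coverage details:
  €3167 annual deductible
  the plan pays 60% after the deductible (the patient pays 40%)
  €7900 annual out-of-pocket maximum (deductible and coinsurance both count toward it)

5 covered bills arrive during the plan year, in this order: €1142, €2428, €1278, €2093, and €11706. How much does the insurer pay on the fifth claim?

Claim 1 — €1142: all of it applies to the deductible. Patient owes €1142 (running OOP €1142). Plan pays €1142 − €1142 = €0.
Claim 2 — €2428: €2025 finishes the deductible; €403 goes to coinsurance; coinsurance €403 × 40% = €161.20. Patient pays €2186.20; OOP now €3328.20. Insurer: €2428 − €2186.20 = €241.80.
Claim 3 — €1278: deductible already satisfied, so patient's share is 40% × €1278 = €511.20. Patient owes €511.20 (running OOP €3839.40). Plan pays €1278 − €511.20 = €766.80.
Claim 4 — €2093: 40% coinsurance on €2093 = €837.20. Cost to patient: €837.20. OOP to date €4676.60. Insurer: €2093 − €837.20 = €1255.80.
Claim 5 — €11706: deductible met; 40% of €11706 = €4682.40. That would push OOP to €9359, over the €7900 cap, so patient pays €7900 − €4676.60 = €3223.40. Plan pays €11706 − €3223.40 = €8482.60.

€8482.60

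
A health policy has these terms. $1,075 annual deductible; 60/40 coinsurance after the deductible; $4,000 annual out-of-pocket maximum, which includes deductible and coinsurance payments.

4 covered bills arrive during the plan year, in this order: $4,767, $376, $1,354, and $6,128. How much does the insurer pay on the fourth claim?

Claim 1 — $4,767: deductible takes $1,075, $3,692 remains; patient's 40% is $1,476.80. Cost to patient: $2,551.80. OOP to date $2,551.80. Insurer: $4,767 − $2,551.80 = $2,215.20.
Claim 2 — $376: deductible met; 40% of $376 = $150.40. Cost to patient: $150.40. OOP to date $2,702.20. Plan pays $376 − $150.40 = $225.60.
Claim 3 — $1,354: 40% coinsurance on $1,354 = $541.60. Cost to patient: $541.60. OOP to date $3,243.80. Plan pays $1,354 − $541.60 = $812.40.
Claim 4 — $6,128: 40% coinsurance on $6,128 = $2,451.20. OOP would hit $5,695 > $4,000, so the cap limits the patient to $4,000 − $3,243.80 = $756.20. Insurer: $6,128 − $756.20 = $5,371.80.

$5,371.80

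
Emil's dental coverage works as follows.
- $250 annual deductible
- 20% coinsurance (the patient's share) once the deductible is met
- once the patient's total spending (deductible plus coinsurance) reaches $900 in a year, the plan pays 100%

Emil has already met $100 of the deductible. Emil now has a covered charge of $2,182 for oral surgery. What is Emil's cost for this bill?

$556.40

$100 of the $250 deductible is already met, leaving $150.
After the $150 deductible portion, $2,182 − $150 = $2,032 is subject to coinsurance.
Coinsurance: $2,032 × 20% = $406.40.
That puts the patient's cost at $150 + $406.40 = $556.40 before any cap.
Year-to-date out-of-pocket becomes $100 + $556.40 = $656.40, still under the $900 maximum, so no cap applies.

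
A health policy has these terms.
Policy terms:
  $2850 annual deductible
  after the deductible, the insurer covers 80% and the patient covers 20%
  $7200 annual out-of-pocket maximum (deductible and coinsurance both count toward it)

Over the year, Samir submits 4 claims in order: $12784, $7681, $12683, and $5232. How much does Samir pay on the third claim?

Claim 1 ($12784): $2850 to deductible, leaving $9934; coinsurance $9934 × 20% = $1986.80. Patient pays $4836.80; OOP now $4836.80.
Claim 2 ($7681): deductible already satisfied, so patient's share is 20% × $7681 = $1536.20. Cost to patient: $1536.20. OOP to date $6373.
Claim 3 ($12683): deductible already satisfied, so patient's share is 20% × $12683 = $2536.60. Adding that to $6373 gives $8909.60, past the $7200 cap; patient pays only $7200 − $6373 = $827.

$827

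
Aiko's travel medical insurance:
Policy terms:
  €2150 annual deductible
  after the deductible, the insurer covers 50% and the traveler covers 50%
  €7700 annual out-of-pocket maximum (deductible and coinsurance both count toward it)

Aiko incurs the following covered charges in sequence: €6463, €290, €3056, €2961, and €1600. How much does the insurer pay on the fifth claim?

€1360

#1 (€6463): €2150 to deductible, leaving €4313; coinsurance €4313 × 50% = €2156.50. Traveler owes €4306.50 (running OOP €4306.50). Insurer: €6463 − €4306.50 = €2156.50.
#2 (€290): deductible already satisfied, so traveler's share is 50% × €290 = €145. Traveler owes €145 (running OOP €4451.50). Insurer: €290 − €145 = €145.
#3 (€3056): deductible met; 50% of €3056 = €1528. Cost to traveler: €1528. OOP to date €5979.50. Insurer: €3056 − €1528 = €1528.
#4 (€2961): 50% coinsurance on €2961 = €1480.50. Traveler pays €1480.50; OOP now €7460. Insurer: €2961 − €1480.50 = €1480.50.
#5 (€1600): deductible met; 50% of €1600 = €800. OOP would hit €8260 > €7700, so the cap limits the traveler to €7700 − €7460 = €240. Insurer: €1600 − €240 = €1360.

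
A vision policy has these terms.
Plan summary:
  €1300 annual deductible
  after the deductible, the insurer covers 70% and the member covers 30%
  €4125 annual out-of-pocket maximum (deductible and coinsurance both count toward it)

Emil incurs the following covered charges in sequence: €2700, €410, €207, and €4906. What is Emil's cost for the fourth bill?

€1471.80

#1 (€2700): deductible takes €1300, €1400 remains; 30% of €1400 = €420. Cost to member: €1720. OOP to date €1720.
#2 (€410): deductible already satisfied, so member's share is 30% × €410 = €123. Member pays €123; OOP now €1843.
#3 (€207): 30% coinsurance on €207 = €62.10. Cost to member: €62.10. OOP to date €1905.10.
#4 (€4906): deductible met; 30% of €4906 = €1471.80. Cost to member: €1471.80. OOP to date €3376.90.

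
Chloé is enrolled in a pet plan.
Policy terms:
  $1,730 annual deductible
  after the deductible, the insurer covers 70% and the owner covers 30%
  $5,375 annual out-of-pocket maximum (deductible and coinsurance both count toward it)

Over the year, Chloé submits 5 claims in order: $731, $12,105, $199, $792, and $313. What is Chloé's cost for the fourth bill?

Bill 1, $731: all of it applies to the deductible. Owner owes $731 (running OOP $731).
Bill 2, $12,105: $999 finishes the deductible; $11,106 goes to coinsurance; owner's 30% is $3,331.80. Owner pays $4,330.80; OOP now $5,061.80.
Bill 3, $199: 30% coinsurance on $199 = $59.70. Owner pays $59.70; OOP now $5,121.50.
Bill 4, $792: 30% coinsurance on $792 = $237.60. Cost to owner: $237.60. OOP to date $5,359.10.

$237.60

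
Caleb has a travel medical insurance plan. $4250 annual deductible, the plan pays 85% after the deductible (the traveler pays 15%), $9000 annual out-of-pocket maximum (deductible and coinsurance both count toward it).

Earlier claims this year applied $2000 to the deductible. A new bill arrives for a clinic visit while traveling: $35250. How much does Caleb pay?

$7000

Deductible still to meet: $4250 − $2000 = $2250.
The remaining $33000 (= $35250 − $2250) moves to coinsurance.
Traveler's 15% share of $33000 is $4950.
So the traveler owes $2250 + $4950 = $7200 before any cap.
Adding $7200 to the $2000 already spent would give $9200, which exceeds the $9000 cap; the traveler pays just $9000 − $2000 = $7000.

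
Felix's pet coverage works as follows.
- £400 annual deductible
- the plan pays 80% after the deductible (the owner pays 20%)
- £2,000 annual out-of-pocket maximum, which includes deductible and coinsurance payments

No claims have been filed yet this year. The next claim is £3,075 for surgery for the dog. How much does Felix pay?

£935

Nothing has been paid toward the £400 deductible, so the first £400 of this charge is applied there.
That leaves £3,075 − £400 = £2,675 for coinsurance.
20% of £2,675 = £535 falls to the owner.
That puts the owner's cost at £400 + £535 = £935 before any cap.
Year-to-date out-of-pocket becomes £0 + £935 = £935, still under the £2,000 maximum, so no cap applies.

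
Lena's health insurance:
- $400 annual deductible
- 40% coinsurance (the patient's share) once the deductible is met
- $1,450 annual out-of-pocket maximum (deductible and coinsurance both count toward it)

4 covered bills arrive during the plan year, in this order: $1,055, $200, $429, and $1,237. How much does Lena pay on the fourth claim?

$494.80

#1 ($1,055): $400 finishes the deductible; $655 goes to coinsurance; patient's 40% is $262. Patient pays $662; OOP now $662.
#2 ($200): 40% coinsurance on $200 = $80. Patient pays $80; OOP now $742.
#3 ($429): deductible met; 40% of $429 = $171.60. Patient pays $171.60; OOP now $913.60.
#4 ($1,237): deductible already satisfied, so patient's share is 40% × $1,237 = $494.80. Patient owes $494.80 (running OOP $1,408.40).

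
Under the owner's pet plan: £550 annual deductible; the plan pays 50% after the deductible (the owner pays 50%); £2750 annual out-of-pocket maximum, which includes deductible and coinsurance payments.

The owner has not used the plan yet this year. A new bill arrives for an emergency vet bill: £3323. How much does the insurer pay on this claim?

The full £550 deductible is still open; £550 of this bill applies to it.
That leaves £3323 − £550 = £2773 for coinsurance.
Coinsurance: £2773 × 50% = £1386.50.
Owner responsibility before any cap: £550 + £1386.50 = £1936.50.
Year-to-date out-of-pocket becomes £0 + £1936.50 = £1936.50, still under the £2750 maximum, so no cap applies.
Insurer pays the balance: £3323 − £1936.50 = £1386.50.

£1386.50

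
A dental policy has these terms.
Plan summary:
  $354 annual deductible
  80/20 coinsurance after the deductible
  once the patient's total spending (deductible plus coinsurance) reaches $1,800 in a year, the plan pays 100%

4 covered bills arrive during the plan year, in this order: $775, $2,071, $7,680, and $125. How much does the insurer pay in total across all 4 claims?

$8,851

Claim 1 ($775): $354 finishes the deductible; $421 goes to coinsurance; patient's 20% is $84.20. Cost to patient: $438.20. OOP to date $438.20. Plan pays $775 − $438.20 = $336.80.
Claim 2 ($2,071): deductible already satisfied, so patient's share is 20% × $2,071 = $414.20. Patient owes $414.20 (running OOP $852.40). Insurer: $2,071 − $414.20 = $1,656.80.
Claim 3 ($7,680): 20% coinsurance on $7,680 = $1,536. Adding that to $852.40 gives $2,388.40, past the $1,800 cap; patient pays only $1,800 − $852.40 = $947.60. Plan pays $7,680 − $947.60 = $6,732.40.
Claim 4 ($125): 20% coinsurance on $125 = $25. That would push OOP to $1,825, over the $1,800 cap, so patient pays $1,800 − $1,800 = $0. Insurer: $125 − $0 = $125.
Insurer total: $336.80 + $1,656.80 + $6,732.40 + $125 = $8,851.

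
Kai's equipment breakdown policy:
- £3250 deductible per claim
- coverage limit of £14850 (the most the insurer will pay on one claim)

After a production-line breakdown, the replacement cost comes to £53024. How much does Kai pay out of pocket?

£38174

After the deductible, £53024 − £3250 = £49774 remains.
Since £49774 > £14850, the payout is capped at £14850.
Out of pocket: £53024 − £14850 = £38174.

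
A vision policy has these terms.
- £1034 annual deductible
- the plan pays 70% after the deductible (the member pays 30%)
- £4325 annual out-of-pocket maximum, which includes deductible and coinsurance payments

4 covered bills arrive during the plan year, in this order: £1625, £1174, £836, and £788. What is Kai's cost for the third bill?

£250.80

Claim 1 — £1625: deductible takes £1034, £591 remains; member's 30% is £177.30. Cost to member: £1211.30. OOP to date £1211.30.
Claim 2 — £1174: 30% coinsurance on £1174 = £352.20. Member pays £352.20; OOP now £1563.50.
Claim 3 — £836: deductible already satisfied, so member's share is 30% × £836 = £250.80. Member owes £250.80 (running OOP £1814.30).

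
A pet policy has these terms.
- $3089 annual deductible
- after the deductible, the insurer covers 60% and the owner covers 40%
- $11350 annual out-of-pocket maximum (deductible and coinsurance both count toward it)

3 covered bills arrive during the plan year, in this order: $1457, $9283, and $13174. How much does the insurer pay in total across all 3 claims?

$12564

Claim 1 ($1457): entire amount goes to the deductible. Cost to owner: $1457. OOP to date $1457. Insurer: $1457 − $1457 = $0.
Claim 2 ($9283): $1632 to deductible, leaving $7651; coinsurance $7651 × 40% = $3060.40. Owner pays $4692.40; OOP now $6149.40. Plan pays $9283 − $4692.40 = $4590.60.
Claim 3 ($13174): 40% coinsurance on $13174 = $5269.60. Adding that to $6149.40 gives $11419, past the $11350 cap; owner pays only $11350 − $6149.40 = $5200.60. Insurer: $13174 − $5200.60 = $7973.40.
Insurer total = bills − owner's total = $23914 − $11350 = $12564.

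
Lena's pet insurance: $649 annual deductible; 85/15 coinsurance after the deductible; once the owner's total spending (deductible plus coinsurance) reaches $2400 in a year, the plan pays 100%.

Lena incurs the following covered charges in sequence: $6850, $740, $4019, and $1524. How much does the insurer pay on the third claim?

#1 ($6850): $649 to deductible, leaving $6201; coinsurance $6201 × 15% = $930.15. Owner owes $1579.15 (running OOP $1579.15). Insurer: $6850 − $1579.15 = $5270.85.
#2 ($740): deductible already satisfied, so owner's share is 15% × $740 = $111. Owner owes $111 (running OOP $1690.15). Insurer: $740 − $111 = $629.
#3 ($4019): deductible already satisfied, so owner's share is 15% × $4019 = $602.85. Owner pays $602.85; OOP now $2293. Insurer: $4019 − $602.85 = $3416.15.

$3416.15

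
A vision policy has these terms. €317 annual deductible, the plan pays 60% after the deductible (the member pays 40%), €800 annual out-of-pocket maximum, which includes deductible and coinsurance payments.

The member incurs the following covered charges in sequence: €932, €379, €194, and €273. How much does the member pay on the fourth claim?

€7.80

Bill 1, €932: €317 to deductible, leaving €615; 40% of €615 = €246. Member pays €563; OOP now €563.
Bill 2, €379: 40% coinsurance on €379 = €151.60. Member pays €151.60; OOP now €714.60.
Bill 3, €194: deductible already satisfied, so member's share is 40% × €194 = €77.60. Member owes €77.60 (running OOP €792.20).
Bill 4, €273: deductible met; 40% of €273 = €109.20. OOP would hit €901.40 > €800, so the cap limits the member to €800 − €792.20 = €7.80.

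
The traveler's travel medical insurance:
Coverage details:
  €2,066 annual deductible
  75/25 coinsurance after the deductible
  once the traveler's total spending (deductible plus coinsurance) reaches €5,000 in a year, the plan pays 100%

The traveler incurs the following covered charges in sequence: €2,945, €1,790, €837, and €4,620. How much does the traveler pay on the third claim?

€209.25

Claim 1 — €2,945: €2,066 to deductible, leaving €879; traveler's 25% is €219.75. Traveler pays €2,285.75; OOP now €2,285.75.
Claim 2 — €1,790: deductible met; 25% of €1,790 = €447.50. Cost to traveler: €447.50. OOP to date €2,733.25.
Claim 3 — €837: deductible met; 25% of €837 = €209.25. Traveler pays €209.25; OOP now €2,942.50.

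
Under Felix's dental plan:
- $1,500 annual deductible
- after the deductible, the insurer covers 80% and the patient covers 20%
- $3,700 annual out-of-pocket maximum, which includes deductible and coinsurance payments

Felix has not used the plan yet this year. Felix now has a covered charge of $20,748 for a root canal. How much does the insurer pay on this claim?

$17,048

Nothing has been paid toward the $1,500 deductible, so the first $1,500 of this charge is applied there.
The remaining $19,248 (= $20,748 − $1,500) moves to coinsurance.
20% of $19,248 = $3,849.60 falls to the patient.
Patient responsibility before any cap: $1,500 + $3,849.60 = $5,349.60.
That would bring total out-of-pocket to $5,349.60, past the $3,700 cap. The patient is capped at $3,700 − $0 = $3,700 on this claim.
The plan picks up $20,748 − $3,700 = $17,048.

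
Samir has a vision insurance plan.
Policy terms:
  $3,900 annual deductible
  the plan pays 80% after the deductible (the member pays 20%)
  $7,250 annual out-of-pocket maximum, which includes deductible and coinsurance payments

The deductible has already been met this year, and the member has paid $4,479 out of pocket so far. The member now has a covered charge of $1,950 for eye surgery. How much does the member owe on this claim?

The deductible is already satisfied, so the full bill goes to coinsurance.
20% of $1,950 = $390 falls to the member.
Total out-of-pocket so far would be $4,479 + $390 = $4,869, below the $7,250 cap — no reduction.

$390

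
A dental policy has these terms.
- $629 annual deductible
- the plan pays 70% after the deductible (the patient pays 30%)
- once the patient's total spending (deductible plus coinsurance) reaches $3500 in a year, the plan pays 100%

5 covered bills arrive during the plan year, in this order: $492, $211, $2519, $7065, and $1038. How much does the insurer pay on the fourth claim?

$4971.90

Bill 1, $492: entire amount goes to the deductible. Cost to patient: $492. OOP to date $492. Plan pays $492 − $492 = $0.
Bill 2, $211: $137 to deductible, leaving $74; patient's 30% is $22.20. Patient pays $159.20; OOP now $651.20. Plan pays $211 − $159.20 = $51.80.
Bill 3, $2519: 30% coinsurance on $2519 = $755.70. Cost to patient: $755.70. OOP to date $1406.90. Insurer: $2519 − $755.70 = $1763.30.
Bill 4, $7065: deductible already satisfied, so patient's share is 30% × $7065 = $2119.50. OOP would hit $3526.40 > $3500, so the cap limits the patient to $3500 − $1406.90 = $2093.10. Insurer: $7065 − $2093.10 = $4971.90.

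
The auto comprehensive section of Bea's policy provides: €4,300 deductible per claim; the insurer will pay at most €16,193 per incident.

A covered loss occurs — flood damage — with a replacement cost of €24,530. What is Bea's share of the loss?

After the deductible, €24,530 − €4,300 = €20,230 remains.
The €16,193 per-incident cap binds; insurer pays €16,193.
Out of pocket: €24,530 − €16,193 = €8,337.

€8,337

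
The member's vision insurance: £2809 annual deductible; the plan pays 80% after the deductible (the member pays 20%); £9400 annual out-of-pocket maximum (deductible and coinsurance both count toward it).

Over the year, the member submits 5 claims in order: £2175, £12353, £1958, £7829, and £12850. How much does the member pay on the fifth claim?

Claim 1 — £2175: fully absorbed by the deductible. Member pays £2175; OOP now £2175.
Claim 2 — £12353: deductible takes £634, £11719 remains; coinsurance £11719 × 20% = £2343.80. Cost to member: £2977.80. OOP to date £5152.80.
Claim 3 — £1958: deductible already satisfied, so member's share is 20% × £1958 = £391.60. Member owes £391.60 (running OOP £5544.40).
Claim 4 — £7829: deductible already satisfied, so member's share is 20% × £7829 = £1565.80. Cost to member: £1565.80. OOP to date £7110.20.
Claim 5 — £12850: 20% coinsurance on £12850 = £2570. That would push OOP to £9680.20, over the £9400 cap, so member pays £9400 − £7110.20 = £2289.80.

£2289.80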